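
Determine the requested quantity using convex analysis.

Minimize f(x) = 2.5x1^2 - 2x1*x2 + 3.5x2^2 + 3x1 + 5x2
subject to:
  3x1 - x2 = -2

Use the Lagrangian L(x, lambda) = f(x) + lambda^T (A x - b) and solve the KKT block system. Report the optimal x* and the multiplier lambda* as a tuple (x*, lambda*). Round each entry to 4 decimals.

Form the Lagrangian:
  L(x, lambda) = (1/2) x^T Q x + c^T x + lambda^T (A x - b)
Stationarity (grad_x L = 0): Q x + c + A^T lambda = 0.
Primal feasibility: A x = b.

This gives the KKT block system:
  [ Q   A^T ] [ x     ]   [-c ]
  [ A    0  ] [ lambda ] = [ b ]

Solving the linear system:
  x*      = (-1, -1)
  lambda* = (0)
  f(x*)   = -4

x* = (-1, -1), lambda* = (0)


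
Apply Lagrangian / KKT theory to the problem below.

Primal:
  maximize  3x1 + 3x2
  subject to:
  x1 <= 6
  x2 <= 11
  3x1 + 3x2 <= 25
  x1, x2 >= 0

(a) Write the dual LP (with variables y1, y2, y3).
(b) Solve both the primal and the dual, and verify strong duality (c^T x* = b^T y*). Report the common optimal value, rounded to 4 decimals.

The standard primal-dual pair for 'max c^T x s.t. A x <= b, x >= 0' is:
  Dual:  min b^T y  s.t.  A^T y >= c,  y >= 0.

So the dual LP is:
  minimize  6y1 + 11y2 + 25y3
  subject to:
    y1 + 3y3 >= 3
    y2 + 3y3 >= 3
    y1, y2, y3 >= 0

Solving the primal: x* = (0, 8.3333).
  primal value c^T x* = 25.
Solving the dual: y* = (0, 0, 1).
  dual value b^T y* = 25.
Strong duality: c^T x* = b^T y*. Confirmed.

25


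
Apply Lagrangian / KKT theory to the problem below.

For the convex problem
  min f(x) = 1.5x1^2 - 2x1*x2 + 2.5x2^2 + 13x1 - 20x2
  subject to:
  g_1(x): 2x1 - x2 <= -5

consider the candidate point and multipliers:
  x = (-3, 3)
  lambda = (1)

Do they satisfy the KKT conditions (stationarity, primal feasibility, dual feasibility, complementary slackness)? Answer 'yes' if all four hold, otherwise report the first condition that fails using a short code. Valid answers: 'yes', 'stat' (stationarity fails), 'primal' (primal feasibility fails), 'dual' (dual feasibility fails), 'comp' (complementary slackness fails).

Gradient of f: grad f(x) = Q x + c = (-2, 1)
Constraint values g_i(x) = a_i^T x - b_i:
  g_1((-3, 3)) = -4
Stationarity residual: grad f(x) + sum_i lambda_i a_i = (0, 0)
  -> stationarity OK
Primal feasibility (all g_i <= 0): OK
Dual feasibility (all lambda_i >= 0): OK
Complementary slackness (lambda_i * g_i(x) = 0 for all i): FAILS

Verdict: the first failing condition is complementary_slackness -> comp.

comp


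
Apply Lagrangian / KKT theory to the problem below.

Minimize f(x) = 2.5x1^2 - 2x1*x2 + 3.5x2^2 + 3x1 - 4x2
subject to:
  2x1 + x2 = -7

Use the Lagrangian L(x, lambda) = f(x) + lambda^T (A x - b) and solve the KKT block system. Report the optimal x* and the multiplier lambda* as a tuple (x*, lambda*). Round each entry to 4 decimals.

Form the Lagrangian:
  L(x, lambda) = (1/2) x^T Q x + c^T x + lambda^T (A x - b)
Stationarity (grad_x L = 0): Q x + c + A^T lambda = 0.
Primal feasibility: A x = b.

This gives the KKT block system:
  [ Q   A^T ] [ x     ]   [-c ]
  [ A    0  ] [ lambda ] = [ b ]

Solving the linear system:
  x*      = (-3, -1)
  lambda* = (5)
  f(x*)   = 15

x* = (-3, -1), lambda* = (5)


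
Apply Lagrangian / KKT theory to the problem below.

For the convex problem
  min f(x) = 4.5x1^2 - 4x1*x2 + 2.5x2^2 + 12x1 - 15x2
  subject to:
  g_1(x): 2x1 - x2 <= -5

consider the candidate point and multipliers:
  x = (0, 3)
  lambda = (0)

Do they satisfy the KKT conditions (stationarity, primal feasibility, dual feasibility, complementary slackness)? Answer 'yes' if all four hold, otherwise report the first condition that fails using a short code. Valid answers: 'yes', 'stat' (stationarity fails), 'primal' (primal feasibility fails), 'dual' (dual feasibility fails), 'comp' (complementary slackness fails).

Gradient of f: grad f(x) = Q x + c = (0, 0)
Constraint values g_i(x) = a_i^T x - b_i:
  g_1((0, 3)) = 2
Stationarity residual: grad f(x) + sum_i lambda_i a_i = (0, 0)
  -> stationarity OK
Primal feasibility (all g_i <= 0): FAILS
Dual feasibility (all lambda_i >= 0): OK
Complementary slackness (lambda_i * g_i(x) = 0 for all i): OK

Verdict: the first failing condition is primal_feasibility -> primal.

primal


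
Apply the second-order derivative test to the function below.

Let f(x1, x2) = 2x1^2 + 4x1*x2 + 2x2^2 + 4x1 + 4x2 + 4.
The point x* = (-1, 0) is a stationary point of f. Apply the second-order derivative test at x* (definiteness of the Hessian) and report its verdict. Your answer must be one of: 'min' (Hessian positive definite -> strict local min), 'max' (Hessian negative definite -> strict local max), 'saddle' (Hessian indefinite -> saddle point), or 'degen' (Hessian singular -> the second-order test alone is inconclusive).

Compute the Hessian H = grad^2 f:
  H = [[4, 4], [4, 4]]
Verify stationarity: grad f(x*) = H x* + g = (0, 0).
Eigenvalues of H: 0, 8.
H has a zero eigenvalue (singular; positive semidefinite but not definite), so H is neither positive definite, negative definite, nor indefinite. The second-order test alone is inconclusive -> degen.
(Indeed, f is constant along the null direction of H through x*, so x* is not a strict local extremum.)

degen


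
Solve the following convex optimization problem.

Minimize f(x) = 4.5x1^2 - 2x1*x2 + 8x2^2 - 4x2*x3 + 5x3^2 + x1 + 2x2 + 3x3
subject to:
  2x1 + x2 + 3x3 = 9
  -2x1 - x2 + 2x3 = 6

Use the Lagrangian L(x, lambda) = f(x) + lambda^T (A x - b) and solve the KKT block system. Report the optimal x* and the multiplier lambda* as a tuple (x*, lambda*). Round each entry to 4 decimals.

Form the Lagrangian:
  L(x, lambda) = (1/2) x^T Q x + c^T x + lambda^T (A x - b)
Stationarity (grad_x L = 0): Q x + c + A^T lambda = 0.
Primal feasibility: A x = b.

This gives the KKT block system:
  [ Q   A^T ] [ x     ]   [-c ]
  [ A    0  ] [ lambda ] = [ b ]

Solving the linear system:
  x*      = (-0.2593, 0.5185, 3)
  lambda* = (-5.7111, -6.8963)
  f(x*)   = 51.2778

x* = (-0.2593, 0.5185, 3), lambda* = (-5.7111, -6.8963)


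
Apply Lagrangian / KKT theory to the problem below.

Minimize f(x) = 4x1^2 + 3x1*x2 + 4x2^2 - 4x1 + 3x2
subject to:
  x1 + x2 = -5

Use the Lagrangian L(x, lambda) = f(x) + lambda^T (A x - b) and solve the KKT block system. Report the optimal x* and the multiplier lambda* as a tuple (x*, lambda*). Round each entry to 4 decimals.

Form the Lagrangian:
  L(x, lambda) = (1/2) x^T Q x + c^T x + lambda^T (A x - b)
Stationarity (grad_x L = 0): Q x + c + A^T lambda = 0.
Primal feasibility: A x = b.

This gives the KKT block system:
  [ Q   A^T ] [ x     ]   [-c ]
  [ A    0  ] [ lambda ] = [ b ]

Solving the linear system:
  x*      = (-1.8, -3.2)
  lambda* = (28)
  f(x*)   = 68.8

x* = (-1.8, -3.2), lambda* = (28)


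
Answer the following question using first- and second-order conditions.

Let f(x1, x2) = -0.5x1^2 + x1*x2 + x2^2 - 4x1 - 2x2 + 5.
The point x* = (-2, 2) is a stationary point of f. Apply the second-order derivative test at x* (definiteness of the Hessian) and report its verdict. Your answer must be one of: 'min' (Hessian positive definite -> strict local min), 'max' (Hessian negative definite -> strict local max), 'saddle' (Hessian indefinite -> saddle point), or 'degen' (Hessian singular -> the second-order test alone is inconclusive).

Compute the Hessian H = grad^2 f:
  H = [[-1, 1], [1, 2]]
Verify stationarity: grad f(x*) = H x* + g = (0, 0).
Eigenvalues of H: -1.3028, 2.3028.
Eigenvalues have mixed signs, so H is indefinite -> x* is a saddle point.

saddle


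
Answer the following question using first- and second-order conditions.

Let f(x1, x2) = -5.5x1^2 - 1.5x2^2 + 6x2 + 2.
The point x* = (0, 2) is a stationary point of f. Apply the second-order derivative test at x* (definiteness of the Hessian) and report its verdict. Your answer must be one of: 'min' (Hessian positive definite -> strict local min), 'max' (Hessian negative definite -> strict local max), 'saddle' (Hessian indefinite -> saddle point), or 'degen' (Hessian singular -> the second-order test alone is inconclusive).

Compute the Hessian H = grad^2 f:
  H = [[-11, 0], [0, -3]]
Verify stationarity: grad f(x*) = H x* + g = (0, 0).
Eigenvalues of H: -11, -3.
Both eigenvalues < 0, so H is negative definite -> x* is a strict local max.

max


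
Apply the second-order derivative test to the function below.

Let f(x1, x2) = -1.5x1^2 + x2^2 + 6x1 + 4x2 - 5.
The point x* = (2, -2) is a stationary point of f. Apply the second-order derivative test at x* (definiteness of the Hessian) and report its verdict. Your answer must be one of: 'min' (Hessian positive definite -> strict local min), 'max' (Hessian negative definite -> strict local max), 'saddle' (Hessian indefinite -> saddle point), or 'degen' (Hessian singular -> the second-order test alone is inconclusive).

Compute the Hessian H = grad^2 f:
  H = [[-3, 0], [0, 2]]
Verify stationarity: grad f(x*) = H x* + g = (0, 0).
Eigenvalues of H: -3, 2.
Eigenvalues have mixed signs, so H is indefinite -> x* is a saddle point.

saddle


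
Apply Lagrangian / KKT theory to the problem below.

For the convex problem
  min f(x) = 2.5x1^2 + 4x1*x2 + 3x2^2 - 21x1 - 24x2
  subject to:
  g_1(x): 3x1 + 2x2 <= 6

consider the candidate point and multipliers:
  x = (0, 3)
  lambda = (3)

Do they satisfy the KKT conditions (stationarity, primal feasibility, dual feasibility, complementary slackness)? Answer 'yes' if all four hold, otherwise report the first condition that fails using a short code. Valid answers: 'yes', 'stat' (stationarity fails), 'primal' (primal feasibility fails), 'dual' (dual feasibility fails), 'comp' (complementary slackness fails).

Gradient of f: grad f(x) = Q x + c = (-9, -6)
Constraint values g_i(x) = a_i^T x - b_i:
  g_1((0, 3)) = 0
Stationarity residual: grad f(x) + sum_i lambda_i a_i = (0, 0)
  -> stationarity OK
Primal feasibility (all g_i <= 0): OK
Dual feasibility (all lambda_i >= 0): OK
Complementary slackness (lambda_i * g_i(x) = 0 for all i): OK

Verdict: yes, KKT holds.

yes


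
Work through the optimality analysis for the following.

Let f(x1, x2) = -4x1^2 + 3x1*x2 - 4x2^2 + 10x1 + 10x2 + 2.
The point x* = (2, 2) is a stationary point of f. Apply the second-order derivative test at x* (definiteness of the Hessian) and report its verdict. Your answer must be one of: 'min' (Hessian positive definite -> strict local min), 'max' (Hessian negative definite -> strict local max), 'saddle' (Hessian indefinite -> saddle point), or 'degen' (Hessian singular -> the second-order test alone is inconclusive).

Compute the Hessian H = grad^2 f:
  H = [[-8, 3], [3, -8]]
Verify stationarity: grad f(x*) = H x* + g = (0, 0).
Eigenvalues of H: -11, -5.
Both eigenvalues < 0, so H is negative definite -> x* is a strict local max.

max


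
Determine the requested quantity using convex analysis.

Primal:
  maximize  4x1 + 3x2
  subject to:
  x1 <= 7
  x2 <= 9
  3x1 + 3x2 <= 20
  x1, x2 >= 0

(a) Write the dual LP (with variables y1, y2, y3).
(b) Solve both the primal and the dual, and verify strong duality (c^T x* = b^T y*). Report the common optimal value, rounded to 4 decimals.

The standard primal-dual pair for 'max c^T x s.t. A x <= b, x >= 0' is:
  Dual:  min b^T y  s.t.  A^T y >= c,  y >= 0.

So the dual LP is:
  minimize  7y1 + 9y2 + 20y3
  subject to:
    y1 + 3y3 >= 4
    y2 + 3y3 >= 3
    y1, y2, y3 >= 0

Solving the primal: x* = (6.6667, 0).
  primal value c^T x* = 26.6667.
Solving the dual: y* = (0, 0, 1.3333).
  dual value b^T y* = 26.6667.
Strong duality: c^T x* = b^T y*. Confirmed.

26.6667


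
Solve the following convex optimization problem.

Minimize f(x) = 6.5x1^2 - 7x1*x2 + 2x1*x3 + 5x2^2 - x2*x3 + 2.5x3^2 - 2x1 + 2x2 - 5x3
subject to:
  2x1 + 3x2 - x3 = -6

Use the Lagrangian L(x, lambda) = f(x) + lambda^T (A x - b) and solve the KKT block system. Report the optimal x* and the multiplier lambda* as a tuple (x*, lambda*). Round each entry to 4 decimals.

Form the Lagrangian:
  L(x, lambda) = (1/2) x^T Q x + c^T x + lambda^T (A x - b)
Stationarity (grad_x L = 0): Q x + c + A^T lambda = 0.
Primal feasibility: A x = b.

This gives the KKT block system:
  [ Q   A^T ] [ x     ]   [-c ]
  [ A    0  ] [ lambda ] = [ b ]

Solving the linear system:
  x*      = (-0.7992, -1.0086, 1.3758)
  lambda* = (1.2891)
  f(x*)   = 0.2184

x* = (-0.7992, -1.0086, 1.3758), lambda* = (1.2891)


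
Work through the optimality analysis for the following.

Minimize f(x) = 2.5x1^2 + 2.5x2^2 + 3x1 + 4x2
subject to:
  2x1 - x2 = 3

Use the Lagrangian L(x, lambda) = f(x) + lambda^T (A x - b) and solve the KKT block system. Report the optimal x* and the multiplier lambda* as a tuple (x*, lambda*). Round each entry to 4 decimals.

Form the Lagrangian:
  L(x, lambda) = (1/2) x^T Q x + c^T x + lambda^T (A x - b)
Stationarity (grad_x L = 0): Q x + c + A^T lambda = 0.
Primal feasibility: A x = b.

This gives the KKT block system:
  [ Q   A^T ] [ x     ]   [-c ]
  [ A    0  ] [ lambda ] = [ b ]

Solving the linear system:
  x*      = (0.76, -1.48)
  lambda* = (-3.4)
  f(x*)   = 3.28

x* = (0.76, -1.48), lambda* = (-3.4)


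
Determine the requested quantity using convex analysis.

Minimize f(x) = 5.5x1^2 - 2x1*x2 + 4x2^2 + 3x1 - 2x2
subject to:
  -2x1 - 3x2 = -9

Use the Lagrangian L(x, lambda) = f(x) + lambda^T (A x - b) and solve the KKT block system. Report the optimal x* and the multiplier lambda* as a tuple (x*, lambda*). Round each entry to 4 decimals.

Form the Lagrangian:
  L(x, lambda) = (1/2) x^T Q x + c^T x + lambda^T (A x - b)
Stationarity (grad_x L = 0): Q x + c + A^T lambda = 0.
Primal feasibility: A x = b.

This gives the KKT block system:
  [ Q   A^T ] [ x     ]   [-c ]
  [ A    0  ] [ lambda ] = [ b ]

Solving the linear system:
  x*      = (1.0258, 2.3161)
  lambda* = (4.8258)
  f(x*)   = 20.9387

x* = (1.0258, 2.3161), lambda* = (4.8258)


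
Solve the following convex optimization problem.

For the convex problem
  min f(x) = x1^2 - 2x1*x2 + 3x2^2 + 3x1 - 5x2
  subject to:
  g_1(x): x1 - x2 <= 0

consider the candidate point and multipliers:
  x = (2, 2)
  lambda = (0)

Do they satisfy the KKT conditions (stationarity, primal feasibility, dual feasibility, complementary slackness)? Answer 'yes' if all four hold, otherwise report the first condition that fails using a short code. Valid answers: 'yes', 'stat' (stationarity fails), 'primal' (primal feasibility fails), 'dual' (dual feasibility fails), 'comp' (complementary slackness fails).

Gradient of f: grad f(x) = Q x + c = (3, 3)
Constraint values g_i(x) = a_i^T x - b_i:
  g_1((2, 2)) = 0
Stationarity residual: grad f(x) + sum_i lambda_i a_i = (3, 3)
  -> stationarity FAILS
Primal feasibility (all g_i <= 0): OK
Dual feasibility (all lambda_i >= 0): OK
Complementary slackness (lambda_i * g_i(x) = 0 for all i): OK

Verdict: the first failing condition is stationarity -> stat.

stat


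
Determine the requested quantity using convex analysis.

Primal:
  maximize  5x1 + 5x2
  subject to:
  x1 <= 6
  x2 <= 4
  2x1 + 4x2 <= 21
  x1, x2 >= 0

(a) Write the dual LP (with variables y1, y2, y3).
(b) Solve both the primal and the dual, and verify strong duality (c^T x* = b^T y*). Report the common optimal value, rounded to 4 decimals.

The standard primal-dual pair for 'max c^T x s.t. A x <= b, x >= 0' is:
  Dual:  min b^T y  s.t.  A^T y >= c,  y >= 0.

So the dual LP is:
  minimize  6y1 + 4y2 + 21y3
  subject to:
    y1 + 2y3 >= 5
    y2 + 4y3 >= 5
    y1, y2, y3 >= 0

Solving the primal: x* = (6, 2.25).
  primal value c^T x* = 41.25.
Solving the dual: y* = (2.5, 0, 1.25).
  dual value b^T y* = 41.25.
Strong duality: c^T x* = b^T y*. Confirmed.

41.25


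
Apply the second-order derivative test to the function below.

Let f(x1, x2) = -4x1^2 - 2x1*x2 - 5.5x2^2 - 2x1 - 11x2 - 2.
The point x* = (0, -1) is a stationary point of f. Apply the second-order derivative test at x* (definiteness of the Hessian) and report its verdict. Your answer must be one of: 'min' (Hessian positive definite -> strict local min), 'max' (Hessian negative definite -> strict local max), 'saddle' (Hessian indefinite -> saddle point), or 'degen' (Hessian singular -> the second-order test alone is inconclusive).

Compute the Hessian H = grad^2 f:
  H = [[-8, -2], [-2, -11]]
Verify stationarity: grad f(x*) = H x* + g = (0, 0).
Eigenvalues of H: -12, -7.
Both eigenvalues < 0, so H is negative definite -> x* is a strict local max.

max


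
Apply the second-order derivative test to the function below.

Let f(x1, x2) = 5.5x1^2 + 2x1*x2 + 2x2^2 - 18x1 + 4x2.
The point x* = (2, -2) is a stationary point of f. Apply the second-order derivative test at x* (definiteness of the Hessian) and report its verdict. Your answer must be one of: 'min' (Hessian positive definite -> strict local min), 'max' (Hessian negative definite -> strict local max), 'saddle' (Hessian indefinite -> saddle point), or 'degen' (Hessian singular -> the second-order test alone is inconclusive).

Compute the Hessian H = grad^2 f:
  H = [[11, 2], [2, 4]]
Verify stationarity: grad f(x*) = H x* + g = (0, 0).
Eigenvalues of H: 3.4689, 11.5311.
Both eigenvalues > 0, so H is positive definite -> x* is a strict local min.

min


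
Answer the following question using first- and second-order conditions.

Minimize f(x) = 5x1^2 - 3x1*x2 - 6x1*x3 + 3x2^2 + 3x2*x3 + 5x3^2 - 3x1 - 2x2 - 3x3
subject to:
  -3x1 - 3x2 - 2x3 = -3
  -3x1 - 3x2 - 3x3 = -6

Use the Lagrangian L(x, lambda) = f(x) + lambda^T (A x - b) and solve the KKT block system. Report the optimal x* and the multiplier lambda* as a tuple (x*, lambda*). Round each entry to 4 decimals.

Form the Lagrangian:
  L(x, lambda) = (1/2) x^T Q x + c^T x + lambda^T (A x - b)
Stationarity (grad_x L = 0): Q x + c + A^T lambda = 0.
Primal feasibility: A x = b.

This gives the KKT block system:
  [ Q   A^T ] [ x     ]   [-c ]
  [ A    0  ] [ lambda ] = [ b ]

Solving the linear system:
  x*      = (0.8636, -1.8636, 3)
  lambda* = (-23, 20.7424)
  f(x*)   = 23.7955

x* = (0.8636, -1.8636, 3), lambda* = (-23, 20.7424)


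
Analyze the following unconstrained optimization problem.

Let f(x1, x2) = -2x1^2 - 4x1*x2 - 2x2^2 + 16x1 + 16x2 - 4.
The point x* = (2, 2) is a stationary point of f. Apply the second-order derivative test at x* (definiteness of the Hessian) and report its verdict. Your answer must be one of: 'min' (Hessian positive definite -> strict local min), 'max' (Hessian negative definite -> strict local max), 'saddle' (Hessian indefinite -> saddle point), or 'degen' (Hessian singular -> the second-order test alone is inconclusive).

Compute the Hessian H = grad^2 f:
  H = [[-4, -4], [-4, -4]]
Verify stationarity: grad f(x*) = H x* + g = (0, 0).
Eigenvalues of H: -8, 0.
H has a zero eigenvalue (singular; negative semidefinite but not definite), so H is neither positive definite, negative definite, nor indefinite. The second-order test alone is inconclusive -> degen.
(Indeed, f is constant along the null direction of H through x*, so x* is not a strict local extremum.)

degen


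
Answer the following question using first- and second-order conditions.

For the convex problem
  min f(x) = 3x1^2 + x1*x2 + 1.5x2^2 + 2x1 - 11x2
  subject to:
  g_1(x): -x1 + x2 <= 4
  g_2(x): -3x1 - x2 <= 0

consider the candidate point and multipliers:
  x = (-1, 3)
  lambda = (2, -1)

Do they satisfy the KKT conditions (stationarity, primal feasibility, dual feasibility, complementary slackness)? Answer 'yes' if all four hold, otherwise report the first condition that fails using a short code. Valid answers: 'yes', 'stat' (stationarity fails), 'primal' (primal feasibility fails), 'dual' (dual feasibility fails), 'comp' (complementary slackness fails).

Gradient of f: grad f(x) = Q x + c = (-1, -3)
Constraint values g_i(x) = a_i^T x - b_i:
  g_1((-1, 3)) = 0
  g_2((-1, 3)) = 0
Stationarity residual: grad f(x) + sum_i lambda_i a_i = (0, 0)
  -> stationarity OK
Primal feasibility (all g_i <= 0): OK
Dual feasibility (all lambda_i >= 0): FAILS
Complementary slackness (lambda_i * g_i(x) = 0 for all i): OK

Verdict: the first failing condition is dual_feasibility -> dual.

dual


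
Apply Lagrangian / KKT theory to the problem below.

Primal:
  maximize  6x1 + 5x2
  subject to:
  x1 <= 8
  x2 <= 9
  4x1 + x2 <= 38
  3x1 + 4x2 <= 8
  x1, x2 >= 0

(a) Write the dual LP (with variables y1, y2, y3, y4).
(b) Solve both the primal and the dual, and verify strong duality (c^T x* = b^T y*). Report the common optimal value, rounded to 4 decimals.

The standard primal-dual pair for 'max c^T x s.t. A x <= b, x >= 0' is:
  Dual:  min b^T y  s.t.  A^T y >= c,  y >= 0.

So the dual LP is:
  minimize  8y1 + 9y2 + 38y3 + 8y4
  subject to:
    y1 + 4y3 + 3y4 >= 6
    y2 + y3 + 4y4 >= 5
    y1, y2, y3, y4 >= 0

Solving the primal: x* = (2.6667, 0).
  primal value c^T x* = 16.
Solving the dual: y* = (0, 0, 0, 2).
  dual value b^T y* = 16.
Strong duality: c^T x* = b^T y*. Confirmed.

16


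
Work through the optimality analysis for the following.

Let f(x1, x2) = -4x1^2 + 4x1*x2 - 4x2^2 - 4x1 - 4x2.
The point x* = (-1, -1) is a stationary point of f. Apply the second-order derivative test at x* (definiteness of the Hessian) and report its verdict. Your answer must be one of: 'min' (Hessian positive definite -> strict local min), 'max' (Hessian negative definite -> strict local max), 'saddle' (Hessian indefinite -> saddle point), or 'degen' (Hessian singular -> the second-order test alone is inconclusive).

Compute the Hessian H = grad^2 f:
  H = [[-8, 4], [4, -8]]
Verify stationarity: grad f(x*) = H x* + g = (0, 0).
Eigenvalues of H: -12, -4.
Both eigenvalues < 0, so H is negative definite -> x* is a strict local max.

max


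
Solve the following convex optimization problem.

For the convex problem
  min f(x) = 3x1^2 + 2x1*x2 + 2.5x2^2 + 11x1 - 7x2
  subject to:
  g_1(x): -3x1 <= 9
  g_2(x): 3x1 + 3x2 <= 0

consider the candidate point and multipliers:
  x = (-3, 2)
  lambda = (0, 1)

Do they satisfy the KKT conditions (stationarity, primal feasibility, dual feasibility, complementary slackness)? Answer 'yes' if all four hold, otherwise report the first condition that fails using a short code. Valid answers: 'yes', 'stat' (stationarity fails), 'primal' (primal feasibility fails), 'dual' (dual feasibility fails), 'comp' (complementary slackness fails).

Gradient of f: grad f(x) = Q x + c = (-3, -3)
Constraint values g_i(x) = a_i^T x - b_i:
  g_1((-3, 2)) = 0
  g_2((-3, 2)) = -3
Stationarity residual: grad f(x) + sum_i lambda_i a_i = (0, 0)
  -> stationarity OK
Primal feasibility (all g_i <= 0): OK
Dual feasibility (all lambda_i >= 0): OK
Complementary slackness (lambda_i * g_i(x) = 0 for all i): FAILS

Verdict: the first failing condition is complementary_slackness -> comp.

comp


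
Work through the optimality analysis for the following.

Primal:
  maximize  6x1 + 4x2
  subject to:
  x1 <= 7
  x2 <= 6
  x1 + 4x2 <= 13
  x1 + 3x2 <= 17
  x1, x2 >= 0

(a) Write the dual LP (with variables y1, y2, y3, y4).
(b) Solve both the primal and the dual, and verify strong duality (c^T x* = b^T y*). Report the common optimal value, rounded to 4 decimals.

The standard primal-dual pair for 'max c^T x s.t. A x <= b, x >= 0' is:
  Dual:  min b^T y  s.t.  A^T y >= c,  y >= 0.

So the dual LP is:
  minimize  7y1 + 6y2 + 13y3 + 17y4
  subject to:
    y1 + y3 + y4 >= 6
    y2 + 4y3 + 3y4 >= 4
    y1, y2, y3, y4 >= 0

Solving the primal: x* = (7, 1.5).
  primal value c^T x* = 48.
Solving the dual: y* = (5, 0, 1, 0).
  dual value b^T y* = 48.
Strong duality: c^T x* = b^T y*. Confirmed.

48


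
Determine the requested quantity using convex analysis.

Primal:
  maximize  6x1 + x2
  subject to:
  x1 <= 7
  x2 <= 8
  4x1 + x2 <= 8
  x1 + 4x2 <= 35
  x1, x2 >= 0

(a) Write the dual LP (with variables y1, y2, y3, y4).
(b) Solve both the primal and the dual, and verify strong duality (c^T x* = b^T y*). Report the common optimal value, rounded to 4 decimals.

The standard primal-dual pair for 'max c^T x s.t. A x <= b, x >= 0' is:
  Dual:  min b^T y  s.t.  A^T y >= c,  y >= 0.

So the dual LP is:
  minimize  7y1 + 8y2 + 8y3 + 35y4
  subject to:
    y1 + 4y3 + y4 >= 6
    y2 + y3 + 4y4 >= 1
    y1, y2, y3, y4 >= 0

Solving the primal: x* = (2, 0).
  primal value c^T x* = 12.
Solving the dual: y* = (0, 0, 1.5, 0).
  dual value b^T y* = 12.
Strong duality: c^T x* = b^T y*. Confirmed.

12


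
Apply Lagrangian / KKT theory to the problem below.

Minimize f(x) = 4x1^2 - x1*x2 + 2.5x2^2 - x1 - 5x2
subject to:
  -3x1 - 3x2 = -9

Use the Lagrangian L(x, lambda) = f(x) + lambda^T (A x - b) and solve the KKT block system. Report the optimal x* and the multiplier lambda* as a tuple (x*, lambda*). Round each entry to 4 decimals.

Form the Lagrangian:
  L(x, lambda) = (1/2) x^T Q x + c^T x + lambda^T (A x - b)
Stationarity (grad_x L = 0): Q x + c + A^T lambda = 0.
Primal feasibility: A x = b.

This gives the KKT block system:
  [ Q   A^T ] [ x     ]   [-c ]
  [ A    0  ] [ lambda ] = [ b ]

Solving the linear system:
  x*      = (0.9333, 2.0667)
  lambda* = (1.4667)
  f(x*)   = 0.9667

x* = (0.9333, 2.0667), lambda* = (1.4667)


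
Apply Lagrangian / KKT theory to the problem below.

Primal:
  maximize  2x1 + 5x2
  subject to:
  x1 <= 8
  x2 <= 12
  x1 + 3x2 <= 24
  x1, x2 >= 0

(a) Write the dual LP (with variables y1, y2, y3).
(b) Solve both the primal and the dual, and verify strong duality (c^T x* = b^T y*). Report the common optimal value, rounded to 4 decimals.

The standard primal-dual pair for 'max c^T x s.t. A x <= b, x >= 0' is:
  Dual:  min b^T y  s.t.  A^T y >= c,  y >= 0.

So the dual LP is:
  minimize  8y1 + 12y2 + 24y3
  subject to:
    y1 + y3 >= 2
    y2 + 3y3 >= 5
    y1, y2, y3 >= 0

Solving the primal: x* = (8, 5.3333).
  primal value c^T x* = 42.6667.
Solving the dual: y* = (0.3333, 0, 1.6667).
  dual value b^T y* = 42.6667.
Strong duality: c^T x* = b^T y*. Confirmed.

42.6667


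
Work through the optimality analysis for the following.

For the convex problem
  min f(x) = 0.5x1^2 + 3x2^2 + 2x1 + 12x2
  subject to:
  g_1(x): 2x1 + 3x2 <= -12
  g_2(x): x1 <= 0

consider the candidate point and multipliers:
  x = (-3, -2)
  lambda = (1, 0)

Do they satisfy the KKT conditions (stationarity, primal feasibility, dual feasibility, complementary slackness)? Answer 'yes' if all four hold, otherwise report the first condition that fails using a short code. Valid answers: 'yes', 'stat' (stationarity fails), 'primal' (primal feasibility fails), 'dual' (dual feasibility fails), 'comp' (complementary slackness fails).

Gradient of f: grad f(x) = Q x + c = (-1, 0)
Constraint values g_i(x) = a_i^T x - b_i:
  g_1((-3, -2)) = 0
  g_2((-3, -2)) = -3
Stationarity residual: grad f(x) + sum_i lambda_i a_i = (1, 3)
  -> stationarity FAILS
Primal feasibility (all g_i <= 0): OK
Dual feasibility (all lambda_i >= 0): OK
Complementary slackness (lambda_i * g_i(x) = 0 for all i): OK

Verdict: the first failing condition is stationarity -> stat.

stat


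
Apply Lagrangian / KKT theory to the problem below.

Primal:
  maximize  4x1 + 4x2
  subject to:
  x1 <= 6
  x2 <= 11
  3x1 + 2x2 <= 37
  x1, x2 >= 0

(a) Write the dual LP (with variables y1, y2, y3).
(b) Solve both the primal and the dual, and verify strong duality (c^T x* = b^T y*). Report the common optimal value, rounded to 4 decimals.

The standard primal-dual pair for 'max c^T x s.t. A x <= b, x >= 0' is:
  Dual:  min b^T y  s.t.  A^T y >= c,  y >= 0.

So the dual LP is:
  minimize  6y1 + 11y2 + 37y3
  subject to:
    y1 + 3y3 >= 4
    y2 + 2y3 >= 4
    y1, y2, y3 >= 0

Solving the primal: x* = (5, 11).
  primal value c^T x* = 64.
Solving the dual: y* = (0, 1.3333, 1.3333).
  dual value b^T y* = 64.
Strong duality: c^T x* = b^T y*. Confirmed.

64


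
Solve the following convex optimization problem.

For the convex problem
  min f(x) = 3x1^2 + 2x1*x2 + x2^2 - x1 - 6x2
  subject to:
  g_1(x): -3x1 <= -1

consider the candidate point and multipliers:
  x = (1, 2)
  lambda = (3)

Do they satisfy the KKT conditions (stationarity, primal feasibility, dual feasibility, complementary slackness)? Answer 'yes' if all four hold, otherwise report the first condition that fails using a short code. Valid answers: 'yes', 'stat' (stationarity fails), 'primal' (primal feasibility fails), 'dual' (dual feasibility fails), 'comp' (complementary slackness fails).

Gradient of f: grad f(x) = Q x + c = (9, 0)
Constraint values g_i(x) = a_i^T x - b_i:
  g_1((1, 2)) = -2
Stationarity residual: grad f(x) + sum_i lambda_i a_i = (0, 0)
  -> stationarity OK
Primal feasibility (all g_i <= 0): OK
Dual feasibility (all lambda_i >= 0): OK
Complementary slackness (lambda_i * g_i(x) = 0 for all i): FAILS

Verdict: the first failing condition is complementary_slackness -> comp.

comp


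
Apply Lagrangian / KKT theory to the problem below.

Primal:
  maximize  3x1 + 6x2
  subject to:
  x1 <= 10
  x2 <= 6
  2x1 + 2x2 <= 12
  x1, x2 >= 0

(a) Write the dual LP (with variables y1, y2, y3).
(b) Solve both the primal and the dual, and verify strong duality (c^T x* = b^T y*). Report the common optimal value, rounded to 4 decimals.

The standard primal-dual pair for 'max c^T x s.t. A x <= b, x >= 0' is:
  Dual:  min b^T y  s.t.  A^T y >= c,  y >= 0.

So the dual LP is:
  minimize  10y1 + 6y2 + 12y3
  subject to:
    y1 + 2y3 >= 3
    y2 + 2y3 >= 6
    y1, y2, y3 >= 0

Solving the primal: x* = (0, 6).
  primal value c^T x* = 36.
Solving the dual: y* = (0, 3, 1.5).
  dual value b^T y* = 36.
Strong duality: c^T x* = b^T y*. Confirmed.

36


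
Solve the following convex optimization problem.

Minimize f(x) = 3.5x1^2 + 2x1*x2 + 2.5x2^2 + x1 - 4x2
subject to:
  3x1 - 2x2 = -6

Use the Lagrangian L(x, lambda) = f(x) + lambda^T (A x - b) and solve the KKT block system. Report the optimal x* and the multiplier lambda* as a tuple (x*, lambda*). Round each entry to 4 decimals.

Form the Lagrangian:
  L(x, lambda) = (1/2) x^T Q x + c^T x + lambda^T (A x - b)
Stationarity (grad_x L = 0): Q x + c + A^T lambda = 0.
Primal feasibility: A x = b.

This gives the KKT block system:
  [ Q   A^T ] [ x     ]   [-c ]
  [ A    0  ] [ lambda ] = [ b ]

Solving the linear system:
  x*      = (-0.9691, 1.5464)
  lambda* = (0.8969)
  f(x*)   = -0.8866

x* = (-0.9691, 1.5464), lambda* = (0.8969)


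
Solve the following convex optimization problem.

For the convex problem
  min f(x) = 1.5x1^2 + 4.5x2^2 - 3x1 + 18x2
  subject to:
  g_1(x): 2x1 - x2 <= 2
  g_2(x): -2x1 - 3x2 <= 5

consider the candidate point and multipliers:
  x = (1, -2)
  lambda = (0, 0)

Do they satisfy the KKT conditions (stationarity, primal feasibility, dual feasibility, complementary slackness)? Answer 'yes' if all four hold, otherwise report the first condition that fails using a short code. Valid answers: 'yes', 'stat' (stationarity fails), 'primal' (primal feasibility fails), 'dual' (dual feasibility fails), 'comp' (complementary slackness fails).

Gradient of f: grad f(x) = Q x + c = (0, 0)
Constraint values g_i(x) = a_i^T x - b_i:
  g_1((1, -2)) = 2
  g_2((1, -2)) = -1
Stationarity residual: grad f(x) + sum_i lambda_i a_i = (0, 0)
  -> stationarity OK
Primal feasibility (all g_i <= 0): FAILS
Dual feasibility (all lambda_i >= 0): OK
Complementary slackness (lambda_i * g_i(x) = 0 for all i): OK

Verdict: the first failing condition is primal_feasibility -> primal.

primal


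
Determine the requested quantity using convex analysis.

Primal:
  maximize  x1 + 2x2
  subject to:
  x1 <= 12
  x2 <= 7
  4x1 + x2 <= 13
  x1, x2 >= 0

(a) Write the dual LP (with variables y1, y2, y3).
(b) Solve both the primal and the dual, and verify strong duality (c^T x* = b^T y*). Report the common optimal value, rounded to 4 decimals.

The standard primal-dual pair for 'max c^T x s.t. A x <= b, x >= 0' is:
  Dual:  min b^T y  s.t.  A^T y >= c,  y >= 0.

So the dual LP is:
  minimize  12y1 + 7y2 + 13y3
  subject to:
    y1 + 4y3 >= 1
    y2 + y3 >= 2
    y1, y2, y3 >= 0

Solving the primal: x* = (1.5, 7).
  primal value c^T x* = 15.5.
Solving the dual: y* = (0, 1.75, 0.25).
  dual value b^T y* = 15.5.
Strong duality: c^T x* = b^T y*. Confirmed.

15.5


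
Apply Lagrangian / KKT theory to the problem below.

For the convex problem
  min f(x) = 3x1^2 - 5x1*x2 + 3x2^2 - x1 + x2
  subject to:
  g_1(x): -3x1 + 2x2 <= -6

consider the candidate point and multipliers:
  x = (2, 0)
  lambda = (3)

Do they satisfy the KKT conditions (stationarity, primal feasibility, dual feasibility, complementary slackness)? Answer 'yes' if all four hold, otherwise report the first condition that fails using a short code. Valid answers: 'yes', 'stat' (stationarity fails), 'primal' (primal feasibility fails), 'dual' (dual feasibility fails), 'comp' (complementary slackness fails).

Gradient of f: grad f(x) = Q x + c = (11, -9)
Constraint values g_i(x) = a_i^T x - b_i:
  g_1((2, 0)) = 0
Stationarity residual: grad f(x) + sum_i lambda_i a_i = (2, -3)
  -> stationarity FAILS
Primal feasibility (all g_i <= 0): OK
Dual feasibility (all lambda_i >= 0): OK
Complementary slackness (lambda_i * g_i(x) = 0 for all i): OK

Verdict: the first failing condition is stationarity -> stat.

stat


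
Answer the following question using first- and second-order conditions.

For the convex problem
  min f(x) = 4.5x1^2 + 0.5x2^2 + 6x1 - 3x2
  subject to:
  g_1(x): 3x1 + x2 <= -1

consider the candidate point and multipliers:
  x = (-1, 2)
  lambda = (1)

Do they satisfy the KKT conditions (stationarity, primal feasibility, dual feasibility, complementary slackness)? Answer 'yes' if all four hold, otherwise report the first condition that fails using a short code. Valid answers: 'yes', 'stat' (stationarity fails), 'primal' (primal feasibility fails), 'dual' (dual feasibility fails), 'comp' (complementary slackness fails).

Gradient of f: grad f(x) = Q x + c = (-3, -1)
Constraint values g_i(x) = a_i^T x - b_i:
  g_1((-1, 2)) = 0
Stationarity residual: grad f(x) + sum_i lambda_i a_i = (0, 0)
  -> stationarity OK
Primal feasibility (all g_i <= 0): OK
Dual feasibility (all lambda_i >= 0): OK
Complementary slackness (lambda_i * g_i(x) = 0 for all i): OK

Verdict: yes, KKT holds.

yes


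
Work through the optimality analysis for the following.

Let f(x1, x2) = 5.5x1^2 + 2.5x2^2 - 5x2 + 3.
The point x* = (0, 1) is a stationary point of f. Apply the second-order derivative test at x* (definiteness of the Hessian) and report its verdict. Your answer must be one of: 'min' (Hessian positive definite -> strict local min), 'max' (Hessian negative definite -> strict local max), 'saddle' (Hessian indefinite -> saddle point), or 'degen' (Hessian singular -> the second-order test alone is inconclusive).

Compute the Hessian H = grad^2 f:
  H = [[11, 0], [0, 5]]
Verify stationarity: grad f(x*) = H x* + g = (0, 0).
Eigenvalues of H: 5, 11.
Both eigenvalues > 0, so H is positive definite -> x* is a strict local min.

min


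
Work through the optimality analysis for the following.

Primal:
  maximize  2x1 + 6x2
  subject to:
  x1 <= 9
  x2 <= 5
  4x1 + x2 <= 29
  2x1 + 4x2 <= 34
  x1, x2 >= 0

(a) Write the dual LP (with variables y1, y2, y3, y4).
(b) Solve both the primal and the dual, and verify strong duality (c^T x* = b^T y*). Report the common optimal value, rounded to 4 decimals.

The standard primal-dual pair for 'max c^T x s.t. A x <= b, x >= 0' is:
  Dual:  min b^T y  s.t.  A^T y >= c,  y >= 0.

So the dual LP is:
  minimize  9y1 + 5y2 + 29y3 + 34y4
  subject to:
    y1 + 4y3 + 2y4 >= 2
    y2 + y3 + 4y4 >= 6
    y1, y2, y3, y4 >= 0

Solving the primal: x* = (6, 5).
  primal value c^T x* = 42.
Solving the dual: y* = (0, 5.5, 0.5, 0).
  dual value b^T y* = 42.
Strong duality: c^T x* = b^T y*. Confirmed.

42


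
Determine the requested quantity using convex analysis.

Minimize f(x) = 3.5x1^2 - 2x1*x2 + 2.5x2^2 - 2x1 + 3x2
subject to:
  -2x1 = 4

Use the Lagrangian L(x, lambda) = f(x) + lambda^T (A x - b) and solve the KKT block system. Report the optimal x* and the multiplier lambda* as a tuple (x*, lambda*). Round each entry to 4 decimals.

Form the Lagrangian:
  L(x, lambda) = (1/2) x^T Q x + c^T x + lambda^T (A x - b)
Stationarity (grad_x L = 0): Q x + c + A^T lambda = 0.
Primal feasibility: A x = b.

This gives the KKT block system:
  [ Q   A^T ] [ x     ]   [-c ]
  [ A    0  ] [ lambda ] = [ b ]

Solving the linear system:
  x*      = (-2, -1.4)
  lambda* = (-6.6)
  f(x*)   = 13.1

x* = (-2, -1.4), lambda* = (-6.6)


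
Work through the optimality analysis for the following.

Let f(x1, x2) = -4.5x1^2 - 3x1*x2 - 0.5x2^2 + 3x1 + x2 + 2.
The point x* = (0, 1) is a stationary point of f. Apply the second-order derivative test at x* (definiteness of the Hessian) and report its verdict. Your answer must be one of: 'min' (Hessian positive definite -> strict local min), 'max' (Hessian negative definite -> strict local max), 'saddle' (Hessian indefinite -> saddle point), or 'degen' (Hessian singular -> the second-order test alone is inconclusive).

Compute the Hessian H = grad^2 f:
  H = [[-9, -3], [-3, -1]]
Verify stationarity: grad f(x*) = H x* + g = (0, 0).
Eigenvalues of H: -10, 0.
H has a zero eigenvalue (singular; negative semidefinite but not definite), so H is neither positive definite, negative definite, nor indefinite. The second-order test alone is inconclusive -> degen.
(Indeed, f is constant along the null direction of H through x*, so x* is not a strict local extremum.)

degen


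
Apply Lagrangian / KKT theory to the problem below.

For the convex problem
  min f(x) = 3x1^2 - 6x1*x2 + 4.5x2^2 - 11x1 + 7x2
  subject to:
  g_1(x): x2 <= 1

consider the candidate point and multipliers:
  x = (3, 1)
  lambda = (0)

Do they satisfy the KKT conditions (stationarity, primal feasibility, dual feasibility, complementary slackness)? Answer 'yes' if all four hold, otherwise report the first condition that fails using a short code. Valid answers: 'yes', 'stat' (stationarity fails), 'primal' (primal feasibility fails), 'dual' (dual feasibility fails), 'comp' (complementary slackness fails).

Gradient of f: grad f(x) = Q x + c = (1, -2)
Constraint values g_i(x) = a_i^T x - b_i:
  g_1((3, 1)) = 0
Stationarity residual: grad f(x) + sum_i lambda_i a_i = (1, -2)
  -> stationarity FAILS
Primal feasibility (all g_i <= 0): OK
Dual feasibility (all lambda_i >= 0): OK
Complementary slackness (lambda_i * g_i(x) = 0 for all i): OK

Verdict: the first failing condition is stationarity -> stat.

stat


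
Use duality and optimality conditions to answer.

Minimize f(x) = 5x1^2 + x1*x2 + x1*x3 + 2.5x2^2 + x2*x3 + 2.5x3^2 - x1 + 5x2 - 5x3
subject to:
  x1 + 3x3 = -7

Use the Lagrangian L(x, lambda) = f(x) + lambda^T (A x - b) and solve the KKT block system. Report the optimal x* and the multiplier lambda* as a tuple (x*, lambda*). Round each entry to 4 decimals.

Form the Lagrangian:
  L(x, lambda) = (1/2) x^T Q x + c^T x + lambda^T (A x - b)
Stationarity (grad_x L = 0): Q x + c + A^T lambda = 0.
Primal feasibility: A x = b.

This gives the KKT block system:
  [ Q   A^T ] [ x     ]   [-c ]
  [ A    0  ] [ lambda ] = [ b ]

Solving the linear system:
  x*      = (-0.1905, -0.5079, -2.2698)
  lambda* = (5.6825)
  f(x*)   = 24.3889

x* = (-0.1905, -0.5079, -2.2698), lambda* = (5.6825)


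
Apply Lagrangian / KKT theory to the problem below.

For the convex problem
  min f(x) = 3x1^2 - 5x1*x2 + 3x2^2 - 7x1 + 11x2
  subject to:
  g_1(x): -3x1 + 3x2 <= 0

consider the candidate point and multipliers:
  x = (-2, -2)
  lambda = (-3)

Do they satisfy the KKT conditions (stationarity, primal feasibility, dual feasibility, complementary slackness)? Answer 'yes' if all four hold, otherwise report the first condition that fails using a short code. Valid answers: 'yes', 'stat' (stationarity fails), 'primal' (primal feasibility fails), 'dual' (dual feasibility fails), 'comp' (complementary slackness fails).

Gradient of f: grad f(x) = Q x + c = (-9, 9)
Constraint values g_i(x) = a_i^T x - b_i:
  g_1((-2, -2)) = 0
Stationarity residual: grad f(x) + sum_i lambda_i a_i = (0, 0)
  -> stationarity OK
Primal feasibility (all g_i <= 0): OK
Dual feasibility (all lambda_i >= 0): FAILS
Complementary slackness (lambda_i * g_i(x) = 0 for all i): OK

Verdict: the first failing condition is dual_feasibility -> dual.

dual


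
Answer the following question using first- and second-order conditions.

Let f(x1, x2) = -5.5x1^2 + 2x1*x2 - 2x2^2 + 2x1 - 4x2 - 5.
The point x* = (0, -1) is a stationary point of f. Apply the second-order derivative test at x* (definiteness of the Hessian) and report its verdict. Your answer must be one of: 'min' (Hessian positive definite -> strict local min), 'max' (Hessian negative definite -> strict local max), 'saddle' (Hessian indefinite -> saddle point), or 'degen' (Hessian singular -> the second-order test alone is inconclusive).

Compute the Hessian H = grad^2 f:
  H = [[-11, 2], [2, -4]]
Verify stationarity: grad f(x*) = H x* + g = (0, 0).
Eigenvalues of H: -11.5311, -3.4689.
Both eigenvalues < 0, so H is negative definite -> x* is a strict local max.

max
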